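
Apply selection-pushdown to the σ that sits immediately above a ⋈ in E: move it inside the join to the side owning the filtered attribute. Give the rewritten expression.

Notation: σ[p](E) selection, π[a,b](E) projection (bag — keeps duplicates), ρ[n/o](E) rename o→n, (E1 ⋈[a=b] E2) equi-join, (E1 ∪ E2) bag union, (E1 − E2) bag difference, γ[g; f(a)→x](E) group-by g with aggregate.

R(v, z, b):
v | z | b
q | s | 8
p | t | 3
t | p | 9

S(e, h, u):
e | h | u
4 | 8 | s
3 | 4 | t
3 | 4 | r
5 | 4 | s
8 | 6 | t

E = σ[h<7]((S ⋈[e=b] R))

σ filters on h, owned by the left side.
E' = (σ[h<7](S) ⋈[e=b] R)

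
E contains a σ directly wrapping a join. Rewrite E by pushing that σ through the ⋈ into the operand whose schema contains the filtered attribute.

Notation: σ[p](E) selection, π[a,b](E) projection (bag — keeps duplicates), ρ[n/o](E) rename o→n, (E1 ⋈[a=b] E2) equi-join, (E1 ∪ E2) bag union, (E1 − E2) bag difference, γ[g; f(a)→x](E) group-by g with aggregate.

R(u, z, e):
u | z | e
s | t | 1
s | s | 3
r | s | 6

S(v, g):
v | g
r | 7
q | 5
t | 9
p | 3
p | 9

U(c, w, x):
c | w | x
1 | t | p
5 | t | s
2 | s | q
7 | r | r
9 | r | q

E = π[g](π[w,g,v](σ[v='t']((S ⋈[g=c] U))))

σ filters on v, owned by the left side.
E' = π[g](π[w,g,v]((σ[v='t'](S) ⋈[g=c] U)))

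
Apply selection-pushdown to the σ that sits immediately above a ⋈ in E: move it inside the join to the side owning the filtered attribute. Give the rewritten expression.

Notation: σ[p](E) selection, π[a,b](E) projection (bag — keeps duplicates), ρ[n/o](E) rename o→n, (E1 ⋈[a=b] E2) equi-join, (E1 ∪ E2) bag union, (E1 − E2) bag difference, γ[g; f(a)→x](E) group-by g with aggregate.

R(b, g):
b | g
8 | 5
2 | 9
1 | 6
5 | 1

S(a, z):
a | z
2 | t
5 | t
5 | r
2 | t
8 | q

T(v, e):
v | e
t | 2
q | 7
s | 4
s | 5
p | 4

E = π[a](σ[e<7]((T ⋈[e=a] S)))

σ filters on e, owned by the left side.
E' = π[a]((σ[e<7](T) ⋈[e=a] S))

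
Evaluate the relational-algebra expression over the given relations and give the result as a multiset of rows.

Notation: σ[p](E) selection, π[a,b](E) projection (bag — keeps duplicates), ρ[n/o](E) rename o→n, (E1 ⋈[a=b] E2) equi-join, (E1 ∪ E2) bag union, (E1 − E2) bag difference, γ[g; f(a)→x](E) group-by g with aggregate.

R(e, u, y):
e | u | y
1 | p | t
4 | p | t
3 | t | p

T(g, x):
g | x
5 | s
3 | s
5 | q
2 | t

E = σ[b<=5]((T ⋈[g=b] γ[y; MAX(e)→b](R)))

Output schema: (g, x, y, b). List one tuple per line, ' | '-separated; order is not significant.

Per-node cardinality:
  T → 4
  R → 3
  γ[y; MAX(e)→b](R) → 2
  (T ⋈[g=b] γ[y; MAX(e)→b](R)) → 1
  σ[b<=5]((T ⋈[g=b] γ[y; MAX(e)→b](R))) → 1

== RESULT ==
g | x | y | b
3 | s | p | 3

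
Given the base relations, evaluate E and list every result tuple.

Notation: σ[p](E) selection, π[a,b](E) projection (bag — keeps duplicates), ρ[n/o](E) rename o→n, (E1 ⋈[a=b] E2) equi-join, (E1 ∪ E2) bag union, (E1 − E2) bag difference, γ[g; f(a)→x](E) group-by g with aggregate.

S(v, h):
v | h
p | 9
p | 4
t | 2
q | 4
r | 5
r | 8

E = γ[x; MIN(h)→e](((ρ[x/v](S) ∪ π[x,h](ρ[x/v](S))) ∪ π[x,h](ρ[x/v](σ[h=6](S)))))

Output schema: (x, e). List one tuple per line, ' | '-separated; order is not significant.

Per-node cardinality:
  S → 6
  ρ[x/v](S) → 6
  S → 6
  ρ[x/v](S) → 6
  π[x,h](ρ[x/v](S)) → 6
  (ρ[x/v](S) ∪ π[x,h](ρ[x/v](S))) → 12
  S → 6
  σ[h=6](S) → 0
  ρ[x/v](σ[h=6](S)) → 0
  π[x,h](ρ[x/v](σ[h=6](S))) → 0
  ((ρ[x/v](S) ∪ π[x,h](ρ[x/v](S))) ∪ π[x,h](ρ[x/v](σ[h=6](S)))) → 12
  γ[x; MIN(h)→e](((ρ[x/v](S) ∪ π[x,h](ρ[x/v](S))) ∪ π[x,h](ρ[x/v](σ[h=6](S))))) → 4

== RESULT ==
x | e
p | 4
q | 4
r | 5
t | 2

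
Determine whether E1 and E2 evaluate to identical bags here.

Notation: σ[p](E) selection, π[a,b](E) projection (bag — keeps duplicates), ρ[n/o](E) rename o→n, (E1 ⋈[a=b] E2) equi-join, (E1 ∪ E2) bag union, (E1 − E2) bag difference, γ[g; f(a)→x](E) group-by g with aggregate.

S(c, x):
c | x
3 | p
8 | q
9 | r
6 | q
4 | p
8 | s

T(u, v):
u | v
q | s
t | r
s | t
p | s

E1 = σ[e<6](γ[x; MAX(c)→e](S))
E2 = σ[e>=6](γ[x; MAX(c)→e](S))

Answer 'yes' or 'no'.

E1 per-node cardinality:
  S → 6
  γ[x; MAX(c)→e](S) → 4
  σ[e<6](γ[x; MAX(c)→e](S)) → 1
E2 per-node cardinality:
  S → 6
  γ[x; MAX(c)→e](S) → 4
  σ[e>=6](γ[x; MAX(c)→e](S)) → 3

E1 result:
x | e
p | 4
E2 result:
x | e
q | 8
r | 9
s | 8
Witness: ('q', 8) appears 0× in E1 but 1× in E2.

no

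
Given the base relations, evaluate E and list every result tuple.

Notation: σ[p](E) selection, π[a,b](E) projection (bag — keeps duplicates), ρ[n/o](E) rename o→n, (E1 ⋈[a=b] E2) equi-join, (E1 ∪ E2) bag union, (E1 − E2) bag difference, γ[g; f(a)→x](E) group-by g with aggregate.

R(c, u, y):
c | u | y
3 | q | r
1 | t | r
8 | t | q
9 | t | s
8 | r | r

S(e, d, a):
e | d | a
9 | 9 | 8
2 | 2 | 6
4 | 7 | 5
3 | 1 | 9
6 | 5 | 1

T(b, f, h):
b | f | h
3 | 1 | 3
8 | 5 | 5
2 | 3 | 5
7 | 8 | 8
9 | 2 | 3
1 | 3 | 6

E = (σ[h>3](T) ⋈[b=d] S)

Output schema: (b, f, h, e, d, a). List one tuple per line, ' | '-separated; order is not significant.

Row counts bottom-up:
  T → 6
  σ[h>3](T) → 4
  S → 5
  (σ[h>3](T) ⋈[b=d] S) → 3

== RESULT ==
b | f | h | e | d | a
1 | 3 | 6 | 3 | 1 | 9
2 | 3 | 5 | 2 | 2 | 6
7 | 8 | 8 | 4 | 7 | 5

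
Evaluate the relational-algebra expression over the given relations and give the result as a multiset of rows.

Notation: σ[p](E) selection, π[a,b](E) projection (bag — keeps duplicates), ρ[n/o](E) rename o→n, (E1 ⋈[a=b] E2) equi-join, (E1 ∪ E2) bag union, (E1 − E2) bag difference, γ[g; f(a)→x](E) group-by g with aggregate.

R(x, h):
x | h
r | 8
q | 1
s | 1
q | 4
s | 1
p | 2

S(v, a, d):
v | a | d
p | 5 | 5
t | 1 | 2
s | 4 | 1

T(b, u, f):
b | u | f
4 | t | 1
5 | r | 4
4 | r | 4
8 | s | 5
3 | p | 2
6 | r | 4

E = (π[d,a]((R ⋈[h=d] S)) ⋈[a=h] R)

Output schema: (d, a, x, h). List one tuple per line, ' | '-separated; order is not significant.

Per-node cardinality:
  R → 6
  S → 3
  (R ⋈[h=d] S) → 4
  π[d,a]((R ⋈[h=d] S)) → 4
  R → 6
  (π[d,a]((R ⋈[h=d] S)) ⋈[a=h] R) → 6

== RESULT ==
d | a | x | h
1 | 4 | q | 4
1 | 4 | q | 4
1 | 4 | q | 4
2 | 1 | q | 1
2 | 1 | s | 1
2 | 1 | s | 1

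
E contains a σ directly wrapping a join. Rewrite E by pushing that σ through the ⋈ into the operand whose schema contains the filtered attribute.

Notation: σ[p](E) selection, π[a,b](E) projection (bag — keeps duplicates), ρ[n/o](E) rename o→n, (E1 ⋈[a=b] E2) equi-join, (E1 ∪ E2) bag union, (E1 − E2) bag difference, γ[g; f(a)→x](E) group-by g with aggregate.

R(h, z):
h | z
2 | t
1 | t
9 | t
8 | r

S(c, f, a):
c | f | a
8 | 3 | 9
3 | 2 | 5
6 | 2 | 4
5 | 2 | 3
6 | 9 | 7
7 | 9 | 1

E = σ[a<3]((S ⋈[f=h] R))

σ filters on a, owned by the left side.
E' = (σ[a<3](S) ⋈[f=h] R)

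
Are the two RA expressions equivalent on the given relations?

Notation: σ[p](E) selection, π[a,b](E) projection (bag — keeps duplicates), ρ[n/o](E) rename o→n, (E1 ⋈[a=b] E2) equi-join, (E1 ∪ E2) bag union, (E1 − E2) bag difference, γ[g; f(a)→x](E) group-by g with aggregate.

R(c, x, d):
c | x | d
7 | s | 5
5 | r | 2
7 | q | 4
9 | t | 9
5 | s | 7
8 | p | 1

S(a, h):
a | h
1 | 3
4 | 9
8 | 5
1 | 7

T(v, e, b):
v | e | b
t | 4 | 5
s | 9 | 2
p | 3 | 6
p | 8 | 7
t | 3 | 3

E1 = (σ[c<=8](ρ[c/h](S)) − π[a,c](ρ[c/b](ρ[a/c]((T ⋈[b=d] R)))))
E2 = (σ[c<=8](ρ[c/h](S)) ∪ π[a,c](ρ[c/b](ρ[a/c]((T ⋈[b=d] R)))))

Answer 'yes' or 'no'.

E1 row counts bottom-up:
  S → 4
  ρ[c/h](S) → 4
  σ[c<=8](ρ[c/h](S)) → 3
  T → 5
  R → 6
  (T ⋈[b=d] R) → 3
  ρ[a/c]((T ⋈[b=d] R)) → 3
  ρ[c/b](ρ[a/c]((T ⋈[b=d] R))) → 3
  π[a,c](ρ[c/b](ρ[a/c]((T ⋈[b=d] R)))) → 3
  (σ[c<=8](ρ[c/h](S)) − π[a,c](ρ[c/b](ρ[a/c]((T ⋈[b=d] R))))) → 3
E2 row counts bottom-up:
  S → 4
  ρ[c/h](S) → 4
  σ[c<=8](ρ[c/h](S)) → 3
  T → 5
  R → 6
  (T ⋈[b=d] R) → 3
  ρ[a/c]((T ⋈[b=d] R)) → 3
  ρ[c/b](ρ[a/c]((T ⋈[b=d] R))) → 3
  π[a,c](ρ[c/b](ρ[a/c]((T ⋈[b=d] R)))) → 3
  (σ[c<=8](ρ[c/h](S)) ∪ π[a,c](ρ[c/b](ρ[a/c]((T ⋈[b=d] R))))) → 6

E1 result:
a | c
1 | 3
1 | 7
8 | 5
E2 result:
a | c
1 | 3
1 | 7
5 | 2
5 | 7
7 | 5
8 | 5
Witness: (5, 7) appears 0× in E1 but 1× in E2.

no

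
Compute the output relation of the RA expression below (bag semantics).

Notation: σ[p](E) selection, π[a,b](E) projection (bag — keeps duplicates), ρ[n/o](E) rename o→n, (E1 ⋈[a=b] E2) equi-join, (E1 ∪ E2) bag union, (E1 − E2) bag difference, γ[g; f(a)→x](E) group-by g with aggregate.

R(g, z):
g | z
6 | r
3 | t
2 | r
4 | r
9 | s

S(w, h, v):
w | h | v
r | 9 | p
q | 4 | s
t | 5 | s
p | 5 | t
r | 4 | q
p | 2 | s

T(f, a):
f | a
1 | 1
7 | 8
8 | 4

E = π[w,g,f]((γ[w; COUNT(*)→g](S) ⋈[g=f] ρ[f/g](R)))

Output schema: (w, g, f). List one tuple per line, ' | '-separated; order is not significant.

Stepwise |·|:
  S → 6
  γ[w; COUNT(*)→g](S) → 4
  R → 5
  ρ[f/g](R) → 5
  (γ[w; COUNT(*)→g](S) ⋈[g=f] ρ[f/g](R)) → 2
  π[w,g,f]((γ[w; COUNT(*)→g](S) ⋈[g=f] ρ[f/g](R))) → 2

== RESULT ==
w | g | f
p | 2 | 2
r | 2 | 2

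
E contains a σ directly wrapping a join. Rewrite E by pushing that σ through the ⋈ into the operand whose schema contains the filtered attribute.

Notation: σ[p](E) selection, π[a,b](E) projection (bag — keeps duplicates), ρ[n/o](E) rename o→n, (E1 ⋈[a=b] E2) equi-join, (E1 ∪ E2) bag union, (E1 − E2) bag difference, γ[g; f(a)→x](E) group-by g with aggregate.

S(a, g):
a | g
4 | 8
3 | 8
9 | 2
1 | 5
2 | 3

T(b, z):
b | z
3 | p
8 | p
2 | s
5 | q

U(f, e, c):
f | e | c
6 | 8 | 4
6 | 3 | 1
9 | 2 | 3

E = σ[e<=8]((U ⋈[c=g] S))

σ filters on e, owned by the left side.
E' = (σ[e<=8](U) ⋈[c=g] S)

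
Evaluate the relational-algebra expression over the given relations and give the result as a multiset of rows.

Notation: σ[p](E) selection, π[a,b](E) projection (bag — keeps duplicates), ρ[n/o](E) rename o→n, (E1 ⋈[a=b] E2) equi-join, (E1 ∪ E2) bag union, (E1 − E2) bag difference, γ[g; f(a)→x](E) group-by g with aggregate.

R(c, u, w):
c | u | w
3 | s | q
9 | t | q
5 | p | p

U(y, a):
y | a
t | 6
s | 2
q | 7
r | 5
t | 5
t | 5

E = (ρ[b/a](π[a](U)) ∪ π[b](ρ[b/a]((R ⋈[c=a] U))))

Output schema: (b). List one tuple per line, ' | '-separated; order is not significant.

Subexpression sizes:
  U → 6
  π[a](U) → 6
  ρ[b/a](π[a](U)) → 6
  R → 3
  U → 6
  (R ⋈[c=a] U) → 3
  ρ[b/a]((R ⋈[c=a] U)) → 3
  π[b](ρ[b/a]((R ⋈[c=a] U))) → 3
  (ρ[b/a](π[a](U)) ∪ π[b](ρ[b/a]((R ⋈[c=a] U)))) → 9

== RESULT ==
b
2
5
5
5
5
5
5
6
7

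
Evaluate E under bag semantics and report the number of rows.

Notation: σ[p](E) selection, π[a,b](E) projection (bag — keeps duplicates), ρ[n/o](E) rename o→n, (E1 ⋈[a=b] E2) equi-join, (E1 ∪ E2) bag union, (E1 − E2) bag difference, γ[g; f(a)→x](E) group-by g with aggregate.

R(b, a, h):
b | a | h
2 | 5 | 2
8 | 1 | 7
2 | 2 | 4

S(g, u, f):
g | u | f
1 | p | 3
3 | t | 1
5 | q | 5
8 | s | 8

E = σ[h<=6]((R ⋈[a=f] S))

Row counts bottom-up:
  R → 3
  S → 4
  (R ⋈[a=f] S) → 2
  σ[h<=6]((R ⋈[a=f] S)) → 1

|E| = 1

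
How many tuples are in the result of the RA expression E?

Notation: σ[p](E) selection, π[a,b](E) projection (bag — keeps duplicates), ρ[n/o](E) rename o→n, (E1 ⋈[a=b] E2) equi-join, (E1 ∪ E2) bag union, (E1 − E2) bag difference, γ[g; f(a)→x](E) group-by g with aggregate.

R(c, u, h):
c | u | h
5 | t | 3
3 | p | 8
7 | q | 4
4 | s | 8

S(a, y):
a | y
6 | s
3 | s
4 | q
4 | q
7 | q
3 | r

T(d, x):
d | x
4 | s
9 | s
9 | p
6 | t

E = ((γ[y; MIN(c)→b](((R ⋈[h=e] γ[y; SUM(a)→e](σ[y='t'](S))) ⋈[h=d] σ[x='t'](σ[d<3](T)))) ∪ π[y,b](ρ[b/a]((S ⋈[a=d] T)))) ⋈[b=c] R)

Stepwise |·|:
  R → 4
  S → 6
  σ[y='t'](S) → 0
  γ[y; SUM(a)→e](σ[y='t'](S)) → 0
  (R ⋈[h=e] γ[y; SUM(a)→e](σ[y='t'](S))) → 0
  T → 4
  σ[d<3](T) → 0
  σ[x='t'](σ[d<3](T)) → 0
  ((R ⋈[h=e] γ[y; SUM(a)→e](σ[y='t'](S))) ⋈[h=d] σ[x='t'](σ[d<3](T))) → 0
  γ[y; MIN(c)→b](((R ⋈[h=e] γ[y; SUM(a)→e](σ[y='t'](S))) ⋈[h=d] σ[x='t'](σ[d<3](T)))) → 0
  S → 6
  T → 4
  (S ⋈[a=d] T) → 3
  ρ[b/a]((S ⋈[a=d] T)) → 3
  π[y,b](ρ[b/a]((S ⋈[a=d] T))) → 3
  (γ[y; MIN(c)→b](((R ⋈[h=e] γ[y; SUM(a)→e](σ[y='t'](S))) ⋈[h=d] σ[x='t'](σ[d<3](T)))) ∪ π[y,b](ρ[b/a]((S ⋈[a=d] T)))) → 3
  R → 4
  ((γ[y; MIN(c)→b](((R ⋈[h=e] γ[y; SUM(a)→e](σ[y='t'](S))) ⋈[h=d] σ[x='t'](σ[d<3](T)))) ∪ π[y,b](ρ[b/a]((S ⋈[a=d] T)))) ⋈[b=c] R) → 2

|E| = 2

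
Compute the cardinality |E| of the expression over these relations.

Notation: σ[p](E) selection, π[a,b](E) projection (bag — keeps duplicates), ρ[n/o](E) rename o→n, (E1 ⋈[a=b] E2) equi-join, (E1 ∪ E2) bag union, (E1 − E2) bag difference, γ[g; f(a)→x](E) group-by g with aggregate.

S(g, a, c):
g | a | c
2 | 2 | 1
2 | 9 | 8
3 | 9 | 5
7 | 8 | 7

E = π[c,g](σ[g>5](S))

Subexpression sizes:
  S → 4
  σ[g>5](S) → 1
  π[c,g](σ[g>5](S)) → 1

|E| = 1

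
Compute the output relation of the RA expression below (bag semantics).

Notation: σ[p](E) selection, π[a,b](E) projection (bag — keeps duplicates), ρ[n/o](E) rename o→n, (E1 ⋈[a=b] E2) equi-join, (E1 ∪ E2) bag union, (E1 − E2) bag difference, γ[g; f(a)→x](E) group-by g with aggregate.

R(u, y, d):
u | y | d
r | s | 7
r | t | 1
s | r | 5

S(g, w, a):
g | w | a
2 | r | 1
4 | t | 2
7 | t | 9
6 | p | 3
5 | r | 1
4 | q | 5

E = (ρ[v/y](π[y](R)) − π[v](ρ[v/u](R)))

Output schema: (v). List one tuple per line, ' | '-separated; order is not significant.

Row counts bottom-up:
  R → 3
  π[y](R) → 3
  ρ[v/y](π[y](R)) → 3
  R → 3
  ρ[v/u](R) → 3
  π[v](ρ[v/u](R)) → 3
  (ρ[v/y](π[y](R)) − π[v](ρ[v/u](R))) → 1

== RESULT ==
v
t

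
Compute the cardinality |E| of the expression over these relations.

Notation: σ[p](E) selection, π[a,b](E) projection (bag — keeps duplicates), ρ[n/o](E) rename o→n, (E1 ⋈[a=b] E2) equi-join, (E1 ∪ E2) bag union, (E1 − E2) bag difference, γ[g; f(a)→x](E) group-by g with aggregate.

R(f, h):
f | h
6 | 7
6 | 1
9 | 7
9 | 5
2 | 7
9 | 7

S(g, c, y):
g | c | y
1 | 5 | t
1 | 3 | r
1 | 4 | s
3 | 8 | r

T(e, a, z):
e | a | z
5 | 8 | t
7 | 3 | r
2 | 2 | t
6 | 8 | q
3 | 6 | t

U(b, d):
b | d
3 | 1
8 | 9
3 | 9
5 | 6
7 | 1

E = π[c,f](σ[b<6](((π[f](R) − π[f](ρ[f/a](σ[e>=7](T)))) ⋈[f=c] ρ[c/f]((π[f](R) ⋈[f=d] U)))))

Per-node cardinality:
  R → 6
  π[f](R) → 6
  T → 5
  σ[e>=7](T) → 1
  ρ[f/a](σ[e>=7](T)) → 1
  π[f](ρ[f/a](σ[e>=7](T))) → 1
  (π[f](R) − π[f](ρ[f/a](σ[e>=7](T)))) → 6
  R → 6
  π[f](R) → 6
  U → 5
  (π[f](R) ⋈[f=d] U) → 8
  ρ[c/f]((π[f](R) ⋈[f=d] U)) → 8
  ((π[f](R) − π[f](ρ[f/a](σ[e>=7](T)))) ⋈[f=c] ρ[c/f]((π[f](R) ⋈[f=d] U))) → 22
  σ[b<6](((π[f](R) − π[f](ρ[f/a](σ[e>=7](T)))) ⋈[f=c] ρ[c/f]((π[f](R) ⋈[f=d] U)))) → 13
  π[c,f](σ[b<6](((π[f](R) − π[f](ρ[f/a](σ[e>=7](T)))) ⋈[f=c] ρ[c/f]((π[f](R) ⋈[f=d] U))))) → 13

|E| = 13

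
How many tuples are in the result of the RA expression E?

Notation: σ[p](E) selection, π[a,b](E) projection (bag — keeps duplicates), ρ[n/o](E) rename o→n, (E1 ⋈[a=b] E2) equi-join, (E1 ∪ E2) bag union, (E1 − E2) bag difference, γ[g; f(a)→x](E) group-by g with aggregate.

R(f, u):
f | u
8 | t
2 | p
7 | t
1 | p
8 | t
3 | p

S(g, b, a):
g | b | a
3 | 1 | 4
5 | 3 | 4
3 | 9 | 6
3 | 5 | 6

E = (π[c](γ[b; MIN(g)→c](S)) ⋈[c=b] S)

Per-node cardinality:
  S → 4
  γ[b; MIN(g)→c](S) → 4
  π[c](γ[b; MIN(g)→c](S)) → 4
  S → 4
  (π[c](γ[b; MIN(g)→c](S)) ⋈[c=b] S) → 4

|E| = 4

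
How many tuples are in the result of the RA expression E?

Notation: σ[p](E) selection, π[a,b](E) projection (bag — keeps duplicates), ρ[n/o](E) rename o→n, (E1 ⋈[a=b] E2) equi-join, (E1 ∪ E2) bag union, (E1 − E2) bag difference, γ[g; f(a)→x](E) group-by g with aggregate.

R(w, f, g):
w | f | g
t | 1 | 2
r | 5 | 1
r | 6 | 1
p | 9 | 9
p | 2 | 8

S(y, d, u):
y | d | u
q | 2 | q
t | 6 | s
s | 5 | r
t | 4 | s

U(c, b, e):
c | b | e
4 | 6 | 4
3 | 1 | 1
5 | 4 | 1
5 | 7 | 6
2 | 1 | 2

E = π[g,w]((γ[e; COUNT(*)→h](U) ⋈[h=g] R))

Stepwise |·|:
  U → 5
  γ[e; COUNT(*)→h](U) → 4
  R → 5
  (γ[e; COUNT(*)→h](U) ⋈[h=g] R) → 7
  π[g,w]((γ[e; COUNT(*)→h](U) ⋈[h=g] R)) → 7

|E| = 7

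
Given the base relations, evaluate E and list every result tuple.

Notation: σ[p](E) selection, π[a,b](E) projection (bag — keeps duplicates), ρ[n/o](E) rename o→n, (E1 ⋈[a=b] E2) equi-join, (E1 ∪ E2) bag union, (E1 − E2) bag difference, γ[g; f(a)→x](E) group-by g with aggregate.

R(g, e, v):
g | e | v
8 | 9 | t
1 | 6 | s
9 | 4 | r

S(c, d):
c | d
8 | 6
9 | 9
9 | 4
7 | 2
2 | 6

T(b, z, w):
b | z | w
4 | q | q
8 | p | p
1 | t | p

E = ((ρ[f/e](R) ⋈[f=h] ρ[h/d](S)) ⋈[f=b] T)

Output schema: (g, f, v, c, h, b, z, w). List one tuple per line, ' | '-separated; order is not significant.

Subexpression sizes:
  R → 3
  ρ[f/e](R) → 3
  S → 5
  ρ[h/d](S) → 5
  (ρ[f/e](R) ⋈[f=h] ρ[h/d](S)) → 4
  T → 3
  ((ρ[f/e](R) ⋈[f=h] ρ[h/d](S)) ⋈[f=b] T) → 1

== RESULT ==
g | f | v | c | h | b | z | w
9 | 4 | r | 9 | 4 | 4 | q | q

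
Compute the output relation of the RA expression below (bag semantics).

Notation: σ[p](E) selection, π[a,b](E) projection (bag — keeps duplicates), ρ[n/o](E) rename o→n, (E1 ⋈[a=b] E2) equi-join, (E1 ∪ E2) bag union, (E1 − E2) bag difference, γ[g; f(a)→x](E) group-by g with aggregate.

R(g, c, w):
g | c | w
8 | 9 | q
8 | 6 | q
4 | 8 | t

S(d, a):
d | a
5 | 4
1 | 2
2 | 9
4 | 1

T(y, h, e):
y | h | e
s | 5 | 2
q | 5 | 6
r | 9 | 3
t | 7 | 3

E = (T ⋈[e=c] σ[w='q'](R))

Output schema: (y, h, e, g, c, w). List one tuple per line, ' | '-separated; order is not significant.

Row counts bottom-up:
  T → 4
  R → 3
  σ[w='q'](R) → 2
  (T ⋈[e=c] σ[w='q'](R)) → 1

== RESULT ==
y | h | e | g | c | w
q | 5 | 6 | 8 | 6 | q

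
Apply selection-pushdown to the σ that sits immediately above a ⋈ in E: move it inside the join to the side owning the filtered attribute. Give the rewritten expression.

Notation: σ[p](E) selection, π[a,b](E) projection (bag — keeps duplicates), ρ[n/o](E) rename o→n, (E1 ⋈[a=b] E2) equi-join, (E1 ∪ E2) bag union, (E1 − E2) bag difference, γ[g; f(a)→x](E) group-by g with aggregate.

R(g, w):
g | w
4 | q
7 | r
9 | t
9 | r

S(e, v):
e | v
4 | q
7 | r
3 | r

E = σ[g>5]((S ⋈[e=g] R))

σ filters on g, owned by the right side.
E' = (S ⋈[e=g] σ[g>5](R))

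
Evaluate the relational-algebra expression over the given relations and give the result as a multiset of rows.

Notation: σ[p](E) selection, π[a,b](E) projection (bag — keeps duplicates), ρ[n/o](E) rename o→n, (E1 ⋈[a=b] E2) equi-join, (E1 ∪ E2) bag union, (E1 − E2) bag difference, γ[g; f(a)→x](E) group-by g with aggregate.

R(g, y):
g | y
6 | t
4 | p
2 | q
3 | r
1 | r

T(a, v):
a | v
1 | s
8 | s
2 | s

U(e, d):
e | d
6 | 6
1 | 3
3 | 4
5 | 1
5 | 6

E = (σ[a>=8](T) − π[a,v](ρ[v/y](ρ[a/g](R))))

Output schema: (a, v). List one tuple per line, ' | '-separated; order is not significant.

Subexpression sizes:
  T → 3
  σ[a>=8](T) → 1
  R → 5
  ρ[a/g](R) → 5
  ρ[v/y](ρ[a/g](R)) → 5
  π[a,v](ρ[v/y](ρ[a/g](R))) → 5
  (σ[a>=8](T) − π[a,v](ρ[v/y](ρ[a/g](R)))) → 1

== RESULT ==
a | v
8 | s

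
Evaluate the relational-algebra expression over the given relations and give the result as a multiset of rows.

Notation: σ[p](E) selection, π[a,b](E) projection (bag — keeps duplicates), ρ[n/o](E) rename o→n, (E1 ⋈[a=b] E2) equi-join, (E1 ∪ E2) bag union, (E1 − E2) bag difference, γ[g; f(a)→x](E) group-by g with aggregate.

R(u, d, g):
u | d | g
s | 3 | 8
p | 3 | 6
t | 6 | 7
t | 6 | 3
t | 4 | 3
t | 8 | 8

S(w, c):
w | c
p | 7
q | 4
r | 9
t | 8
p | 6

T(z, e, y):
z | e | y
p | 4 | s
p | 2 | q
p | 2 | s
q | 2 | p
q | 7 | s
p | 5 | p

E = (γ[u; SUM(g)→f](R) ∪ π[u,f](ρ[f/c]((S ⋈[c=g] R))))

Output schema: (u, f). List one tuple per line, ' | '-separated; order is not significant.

Subexpression sizes:
  R → 6
  γ[u; SUM(g)→f](R) → 3
  S → 5
  R → 6
  (S ⋈[c=g] R) → 4
  ρ[f/c]((S ⋈[c=g] R)) → 4
  π[u,f](ρ[f/c]((S ⋈[c=g] R))) → 4
  (γ[u; SUM(g)→f](R) ∪ π[u,f](ρ[f/c]((S ⋈[c=g] R)))) → 7

== RESULT ==
u | f
p | 6
p | 6
s | 8
s | 8
t | 7
t | 8
t | 21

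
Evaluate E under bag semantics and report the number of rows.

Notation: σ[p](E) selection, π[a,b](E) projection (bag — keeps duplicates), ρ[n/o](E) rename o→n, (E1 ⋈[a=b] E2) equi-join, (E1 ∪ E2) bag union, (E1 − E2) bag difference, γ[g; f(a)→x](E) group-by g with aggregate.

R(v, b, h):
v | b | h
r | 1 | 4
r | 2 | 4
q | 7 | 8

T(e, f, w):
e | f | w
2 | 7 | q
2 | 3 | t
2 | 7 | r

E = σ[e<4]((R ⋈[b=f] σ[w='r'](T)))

Per-node cardinality:
  R → 3
  T → 3
  σ[w='r'](T) → 1
  (R ⋈[b=f] σ[w='r'](T)) → 1
  σ[e<4]((R ⋈[b=f] σ[w='r'](T))) → 1

|E| = 1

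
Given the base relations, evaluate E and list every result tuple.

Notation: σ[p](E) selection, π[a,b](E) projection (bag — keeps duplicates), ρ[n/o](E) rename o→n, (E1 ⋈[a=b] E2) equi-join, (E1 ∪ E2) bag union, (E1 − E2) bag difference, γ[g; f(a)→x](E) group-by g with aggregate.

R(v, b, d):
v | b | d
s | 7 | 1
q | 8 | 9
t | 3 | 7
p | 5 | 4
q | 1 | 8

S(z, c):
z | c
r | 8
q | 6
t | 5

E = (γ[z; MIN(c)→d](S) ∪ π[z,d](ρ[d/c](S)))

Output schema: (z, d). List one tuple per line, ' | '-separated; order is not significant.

Stepwise |·|:
  S → 3
  γ[z; MIN(c)→d](S) → 3
  S → 3
  ρ[d/c](S) → 3
  π[z,d](ρ[d/c](S)) → 3
  (γ[z; MIN(c)→d](S) ∪ π[z,d](ρ[d/c](S))) → 6

== RESULT ==
z | d
q | 6
q | 6
r | 8
r | 8
t | 5
t | 5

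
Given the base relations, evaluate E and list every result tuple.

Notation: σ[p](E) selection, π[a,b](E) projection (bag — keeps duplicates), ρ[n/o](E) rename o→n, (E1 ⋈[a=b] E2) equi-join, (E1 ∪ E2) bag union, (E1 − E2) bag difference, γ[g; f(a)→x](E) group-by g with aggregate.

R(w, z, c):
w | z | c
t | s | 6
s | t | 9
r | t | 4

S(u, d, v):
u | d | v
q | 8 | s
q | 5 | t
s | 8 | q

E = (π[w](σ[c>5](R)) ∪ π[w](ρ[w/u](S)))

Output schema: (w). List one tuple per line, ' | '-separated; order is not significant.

Per-node cardinality:
  R → 3
  σ[c>5](R) → 2
  π[w](σ[c>5](R)) → 2
  S → 3
  ρ[w/u](S) → 3
  π[w](ρ[w/u](S)) → 3
  (π[w](σ[c>5](R)) ∪ π[w](ρ[w/u](S))) → 5

== RESULT ==
w
q
q
s
s
t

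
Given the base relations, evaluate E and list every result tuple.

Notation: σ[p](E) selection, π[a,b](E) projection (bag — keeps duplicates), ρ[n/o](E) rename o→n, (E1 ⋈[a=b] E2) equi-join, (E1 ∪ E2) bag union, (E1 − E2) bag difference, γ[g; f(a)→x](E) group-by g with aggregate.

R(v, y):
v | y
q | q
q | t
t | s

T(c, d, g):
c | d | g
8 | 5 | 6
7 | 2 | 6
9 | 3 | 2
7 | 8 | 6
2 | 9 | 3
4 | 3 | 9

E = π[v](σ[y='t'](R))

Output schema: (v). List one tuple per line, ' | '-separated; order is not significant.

Per-node cardinality:
  R → 3
  σ[y='t'](R) → 1
  π[v](σ[y='t'](R)) → 1

== RESULT ==
v
q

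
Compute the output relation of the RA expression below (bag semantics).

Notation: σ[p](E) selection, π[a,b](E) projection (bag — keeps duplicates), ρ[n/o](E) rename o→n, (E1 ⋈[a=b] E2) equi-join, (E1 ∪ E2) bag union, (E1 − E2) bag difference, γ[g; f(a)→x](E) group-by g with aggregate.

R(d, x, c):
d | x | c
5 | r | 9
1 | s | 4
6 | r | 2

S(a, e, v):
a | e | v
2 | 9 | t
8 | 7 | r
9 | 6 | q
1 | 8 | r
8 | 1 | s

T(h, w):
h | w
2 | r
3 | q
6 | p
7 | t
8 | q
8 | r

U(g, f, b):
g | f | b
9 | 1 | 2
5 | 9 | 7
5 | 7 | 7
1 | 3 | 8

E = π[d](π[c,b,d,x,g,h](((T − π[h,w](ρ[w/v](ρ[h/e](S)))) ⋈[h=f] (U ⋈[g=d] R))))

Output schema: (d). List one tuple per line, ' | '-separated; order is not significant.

Stepwise |·|:
  T → 6
  S → 5
  ρ[h/e](S) → 5
  ρ[w/v](ρ[h/e](S)) → 5
  π[h,w](ρ[w/v](ρ[h/e](S))) → 5
  (T − π[h,w](ρ[w/v](ρ[h/e](S)))) → 5
  U → 4
  R → 3
  (U ⋈[g=d] R) → 3
  ((T − π[h,w](ρ[w/v](ρ[h/e](S)))) ⋈[h=f] (U ⋈[g=d] R)) → 2
  π[c,b,d,x,g,h](((T − π[h,w](ρ[w/v](ρ[h/e](S)))) ⋈[h=f] (U ⋈[g=d] R))) → 2
  π[d](π[c,b,d,x,g,h](((T − π[h,w](ρ[w/v](ρ[h/e](S)))) ⋈[h=f] (U ⋈[g=d] R)))) → 2

== RESULT ==
d
1
5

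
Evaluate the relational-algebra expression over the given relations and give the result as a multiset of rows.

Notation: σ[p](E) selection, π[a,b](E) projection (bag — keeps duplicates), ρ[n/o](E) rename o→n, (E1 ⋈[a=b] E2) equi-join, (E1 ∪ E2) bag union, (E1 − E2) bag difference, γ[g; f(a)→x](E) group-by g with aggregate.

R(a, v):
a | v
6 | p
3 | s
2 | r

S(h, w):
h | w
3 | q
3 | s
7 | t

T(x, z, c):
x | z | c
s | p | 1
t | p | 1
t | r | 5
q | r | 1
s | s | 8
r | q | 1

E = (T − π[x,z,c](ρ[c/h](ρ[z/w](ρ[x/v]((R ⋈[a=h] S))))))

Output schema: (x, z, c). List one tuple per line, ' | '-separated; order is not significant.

Per-node cardinality:
  T → 6
  R → 3
  S → 3
  (R ⋈[a=h] S) → 2
  ρ[x/v]((R ⋈[a=h] S)) → 2
  ρ[z/w](ρ[x/v]((R ⋈[a=h] S))) → 2
  ρ[c/h](ρ[z/w](ρ[x/v]((R ⋈[a=h] S)))) → 2
  π[x,z,c](ρ[c/h](ρ[z/w](ρ[x/v]((R ⋈[a=h] S))))) → 2
  (T − π[x,z,c](ρ[c/h](ρ[z/w](ρ[x/v]((R ⋈[a=h] S)))))) → 6

== RESULT ==
x | z | c
q | r | 1
r | q | 1
s | p | 1
s | s | 8
t | p | 1
t | r | 5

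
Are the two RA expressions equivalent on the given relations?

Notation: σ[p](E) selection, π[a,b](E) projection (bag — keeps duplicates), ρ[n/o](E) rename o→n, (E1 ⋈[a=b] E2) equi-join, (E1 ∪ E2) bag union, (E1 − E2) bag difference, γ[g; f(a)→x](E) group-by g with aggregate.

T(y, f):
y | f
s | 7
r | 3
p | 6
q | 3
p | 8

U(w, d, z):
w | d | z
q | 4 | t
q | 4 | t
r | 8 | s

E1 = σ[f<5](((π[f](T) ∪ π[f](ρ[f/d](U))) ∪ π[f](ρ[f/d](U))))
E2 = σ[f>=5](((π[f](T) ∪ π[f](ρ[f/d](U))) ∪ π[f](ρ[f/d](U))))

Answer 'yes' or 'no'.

E1 subexpression sizes:
  T → 5
  π[f](T) → 5
  U → 3
  ρ[f/d](U) → 3
  π[f](ρ[f/d](U)) → 3
  (π[f](T) ∪ π[f](ρ[f/d](U))) → 8
  U → 3
  ρ[f/d](U) → 3
  π[f](ρ[f/d](U)) → 3
  ((π[f](T) ∪ π[f](ρ[f/d](U))) ∪ π[f](ρ[f/d](U))) → 11
  σ[f<5](((π[f](T) ∪ π[f](ρ[f/d](U))) ∪ π[f](ρ[f/d](U)))) → 6
E2 subexpression sizes:
  T → 5
  π[f](T) → 5
  U → 3
  ρ[f/d](U) → 3
  π[f](ρ[f/d](U)) → 3
  (π[f](T) ∪ π[f](ρ[f/d](U))) → 8
  U → 3
  ρ[f/d](U) → 3
  π[f](ρ[f/d](U)) → 3
  ((π[f](T) ∪ π[f](ρ[f/d](U))) ∪ π[f](ρ[f/d](U))) → 11
  σ[f>=5](((π[f](T) ∪ π[f](ρ[f/d](U))) ∪ π[f](ρ[f/d](U)))) → 5

E1 result:
f
3
3
4
4
4
4
E2 result:
f
6
7
8
8
8
Witness: (6,) appears 0× in E1 but 1× in E2.

no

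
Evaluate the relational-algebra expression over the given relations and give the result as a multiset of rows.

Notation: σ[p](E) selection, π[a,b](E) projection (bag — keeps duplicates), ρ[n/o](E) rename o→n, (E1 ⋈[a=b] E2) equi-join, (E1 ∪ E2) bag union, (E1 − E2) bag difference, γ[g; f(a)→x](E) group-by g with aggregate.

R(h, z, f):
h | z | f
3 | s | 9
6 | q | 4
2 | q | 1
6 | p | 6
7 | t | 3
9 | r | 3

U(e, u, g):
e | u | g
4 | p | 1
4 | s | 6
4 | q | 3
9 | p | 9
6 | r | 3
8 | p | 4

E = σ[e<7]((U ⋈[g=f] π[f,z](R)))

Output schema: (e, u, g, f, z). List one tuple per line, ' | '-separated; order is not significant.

Per-node cardinality:
  U → 6
  R → 6
  π[f,z](R) → 6
  (U ⋈[g=f] π[f,z](R)) → 8
  σ[e<7]((U ⋈[g=f] π[f,z](R))) → 6

== RESULT ==
e | u | g | f | z
4 | p | 1 | 1 | q
4 | q | 3 | 3 | r
4 | q | 3 | 3 | t
4 | s | 6 | 6 | p
6 | r | 3 | 3 | r
6 | r | 3 | 3 | t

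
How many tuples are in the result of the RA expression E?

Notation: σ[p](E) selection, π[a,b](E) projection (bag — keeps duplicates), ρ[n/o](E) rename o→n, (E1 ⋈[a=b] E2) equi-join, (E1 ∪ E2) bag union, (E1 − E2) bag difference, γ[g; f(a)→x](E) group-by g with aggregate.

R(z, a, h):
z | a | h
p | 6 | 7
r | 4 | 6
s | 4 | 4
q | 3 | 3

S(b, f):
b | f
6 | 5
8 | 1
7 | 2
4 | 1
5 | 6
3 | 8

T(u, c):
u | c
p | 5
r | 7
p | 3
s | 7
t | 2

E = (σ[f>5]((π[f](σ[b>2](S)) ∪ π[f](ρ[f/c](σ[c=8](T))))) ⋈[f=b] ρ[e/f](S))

Subexpression sizes:
  S → 6
  σ[b>2](S) → 6
  π[f](σ[b>2](S)) → 6
  T → 5
  σ[c=8](T) → 0
  ρ[f/c](σ[c=8](T)) → 0
  π[f](ρ[f/c](σ[c=8](T))) → 0
  (π[f](σ[b>2](S)) ∪ π[f](ρ[f/c](σ[c=8](T)))) → 6
  σ[f>5]((π[f](σ[b>2](S)) ∪ π[f](ρ[f/c](σ[c=8](T))))) → 2
  S → 6
  ρ[e/f](S) → 6
  (σ[f>5]((π[f](σ[b>2](S)) ∪ π[f](ρ[f/c](σ[c=8](T))))) ⋈[f=b] ρ[e/f](S)) → 2

|E| = 2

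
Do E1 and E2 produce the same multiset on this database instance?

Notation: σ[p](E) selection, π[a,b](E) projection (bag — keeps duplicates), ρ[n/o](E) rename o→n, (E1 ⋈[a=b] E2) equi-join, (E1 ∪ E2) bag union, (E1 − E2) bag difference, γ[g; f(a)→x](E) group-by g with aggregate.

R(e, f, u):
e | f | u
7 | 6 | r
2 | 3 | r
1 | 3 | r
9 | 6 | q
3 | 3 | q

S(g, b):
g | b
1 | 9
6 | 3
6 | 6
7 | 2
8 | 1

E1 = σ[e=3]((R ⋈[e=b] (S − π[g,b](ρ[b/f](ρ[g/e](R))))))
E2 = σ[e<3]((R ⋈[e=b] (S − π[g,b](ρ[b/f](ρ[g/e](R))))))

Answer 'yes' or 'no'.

E1 stepwise |·|:
  R → 5
  S → 5
  R → 5
  ρ[g/e](R) → 5
  ρ[b/f](ρ[g/e](R)) → 5
  π[g,b](ρ[b/f](ρ[g/e](R))) → 5
  (S − π[g,b](ρ[b/f](ρ[g/e](R)))) → 5
  (R ⋈[e=b] (S − π[g,b](ρ[b/f](ρ[g/e](R))))) → 4
  σ[e=3]((R ⋈[e=b] (S − π[g,b](ρ[b/f](ρ[g/e](R)))))) → 1
E2 stepwise |·|:
  R → 5
  S → 5
  R → 5
  ρ[g/e](R) → 5
  ρ[b/f](ρ[g/e](R)) → 5
  π[g,b](ρ[b/f](ρ[g/e](R))) → 5
  (S − π[g,b](ρ[b/f](ρ[g/e](R)))) → 5
  (R ⋈[e=b] (S − π[g,b](ρ[b/f](ρ[g/e](R))))) → 4
  σ[e<3]((R ⋈[e=b] (S − π[g,b](ρ[b/f](ρ[g/e](R)))))) → 2

E1 result:
e | f | u | g | b
3 | 3 | q | 6 | 3
E2 result:
e | f | u | g | b
1 | 3 | r | 8 | 1
2 | 3 | r | 7 | 2
Witness: (2, 3, 'r', 7, 2) appears 0× in E1 but 1× in E2.

no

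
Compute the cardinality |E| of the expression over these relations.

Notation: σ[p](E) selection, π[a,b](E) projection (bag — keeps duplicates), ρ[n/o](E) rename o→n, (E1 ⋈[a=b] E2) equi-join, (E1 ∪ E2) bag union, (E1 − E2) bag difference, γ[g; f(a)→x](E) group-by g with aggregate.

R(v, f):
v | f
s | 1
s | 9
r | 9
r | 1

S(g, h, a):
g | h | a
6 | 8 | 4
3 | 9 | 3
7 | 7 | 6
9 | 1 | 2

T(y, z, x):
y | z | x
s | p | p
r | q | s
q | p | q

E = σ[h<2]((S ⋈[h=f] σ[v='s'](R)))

Row counts bottom-up:
  S → 4
  R → 4
  σ[v='s'](R) → 2
  (S ⋈[h=f] σ[v='s'](R)) → 2
  σ[h<2]((S ⋈[h=f] σ[v='s'](R))) → 1

|E| = 1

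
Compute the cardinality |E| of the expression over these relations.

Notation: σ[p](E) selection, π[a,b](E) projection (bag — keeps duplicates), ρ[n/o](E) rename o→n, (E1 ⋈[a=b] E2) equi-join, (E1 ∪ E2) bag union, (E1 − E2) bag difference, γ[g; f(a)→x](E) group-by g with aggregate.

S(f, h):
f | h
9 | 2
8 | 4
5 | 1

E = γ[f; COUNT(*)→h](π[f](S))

Subexpression sizes:
  S → 3
  π[f](S) → 3
  γ[f; COUNT(*)→h](π[f](S)) → 3

|E| = 3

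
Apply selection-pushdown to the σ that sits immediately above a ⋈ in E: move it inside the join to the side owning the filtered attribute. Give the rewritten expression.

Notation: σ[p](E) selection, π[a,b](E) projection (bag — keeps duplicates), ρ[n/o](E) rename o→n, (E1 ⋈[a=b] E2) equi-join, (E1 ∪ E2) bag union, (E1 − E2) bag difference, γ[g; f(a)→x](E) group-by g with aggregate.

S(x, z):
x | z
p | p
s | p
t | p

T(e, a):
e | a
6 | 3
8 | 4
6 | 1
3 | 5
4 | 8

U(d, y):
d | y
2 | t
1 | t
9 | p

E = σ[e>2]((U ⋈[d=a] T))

σ filters on e, owned by the right side.
E' = (U ⋈[d=a] σ[e>2](T))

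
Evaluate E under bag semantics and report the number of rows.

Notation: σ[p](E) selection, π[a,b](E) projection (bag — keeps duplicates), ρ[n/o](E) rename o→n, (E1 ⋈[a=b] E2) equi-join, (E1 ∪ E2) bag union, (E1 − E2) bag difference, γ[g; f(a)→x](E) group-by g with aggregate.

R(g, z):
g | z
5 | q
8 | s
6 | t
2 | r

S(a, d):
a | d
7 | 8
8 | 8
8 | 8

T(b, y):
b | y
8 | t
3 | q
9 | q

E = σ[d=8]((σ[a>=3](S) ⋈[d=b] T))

Per-node cardinality:
  S → 3
  σ[a>=3](S) → 3
  T → 3
  (σ[a>=3](S) ⋈[d=b] T) → 3
  σ[d=8]((σ[a>=3](S) ⋈[d=b] T)) → 3

|E| = 3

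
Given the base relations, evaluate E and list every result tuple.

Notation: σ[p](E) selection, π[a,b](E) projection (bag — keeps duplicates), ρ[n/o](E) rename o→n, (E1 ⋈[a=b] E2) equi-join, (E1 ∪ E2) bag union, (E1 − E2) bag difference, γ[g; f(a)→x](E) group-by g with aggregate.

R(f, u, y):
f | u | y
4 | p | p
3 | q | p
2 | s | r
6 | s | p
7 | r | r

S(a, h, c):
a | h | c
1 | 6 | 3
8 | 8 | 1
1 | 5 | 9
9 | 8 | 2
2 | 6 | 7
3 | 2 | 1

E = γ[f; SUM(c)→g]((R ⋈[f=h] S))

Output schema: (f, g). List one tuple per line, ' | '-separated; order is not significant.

Subexpression sizes:
  R → 5
  S → 6
  (R ⋈[f=h] S) → 3
  γ[f; SUM(c)→g]((R ⋈[f=h] S)) → 2

== RESULT ==
f | g
2 | 1
6 | 10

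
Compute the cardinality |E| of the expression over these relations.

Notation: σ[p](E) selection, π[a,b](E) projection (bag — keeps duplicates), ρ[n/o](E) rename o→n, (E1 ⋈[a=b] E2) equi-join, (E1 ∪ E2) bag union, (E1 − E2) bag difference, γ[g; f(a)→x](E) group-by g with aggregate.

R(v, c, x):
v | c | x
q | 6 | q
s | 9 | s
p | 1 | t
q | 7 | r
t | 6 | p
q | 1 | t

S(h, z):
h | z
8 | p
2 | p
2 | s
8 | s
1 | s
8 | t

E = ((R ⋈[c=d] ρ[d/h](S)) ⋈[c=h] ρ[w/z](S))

Subexpression sizes:
  R → 6
  S → 6
  ρ[d/h](S) → 6
  (R ⋈[c=d] ρ[d/h](S)) → 2
  S → 6
  ρ[w/z](S) → 6
  ((R ⋈[c=d] ρ[d/h](S)) ⋈[c=h] ρ[w/z](S)) → 2

|E| = 2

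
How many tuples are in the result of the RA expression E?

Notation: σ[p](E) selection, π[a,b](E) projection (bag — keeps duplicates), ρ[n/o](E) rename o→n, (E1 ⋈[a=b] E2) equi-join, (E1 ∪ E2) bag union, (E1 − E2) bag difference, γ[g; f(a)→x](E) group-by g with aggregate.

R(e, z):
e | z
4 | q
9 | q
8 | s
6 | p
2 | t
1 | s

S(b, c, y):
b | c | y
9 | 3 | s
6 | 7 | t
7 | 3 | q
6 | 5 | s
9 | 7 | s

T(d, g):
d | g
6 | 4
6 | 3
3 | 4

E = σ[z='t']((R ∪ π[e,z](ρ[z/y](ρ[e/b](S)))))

Subexpression sizes:
  R → 6
  S → 5
  ρ[e/b](S) → 5
  ρ[z/y](ρ[e/b](S)) → 5
  π[e,z](ρ[z/y](ρ[e/b](S))) → 5
  (R ∪ π[e,z](ρ[z/y](ρ[e/b](S)))) → 11
  σ[z='t']((R ∪ π[e,z](ρ[z/y](ρ[e/b](S))))) → 2

|E| = 2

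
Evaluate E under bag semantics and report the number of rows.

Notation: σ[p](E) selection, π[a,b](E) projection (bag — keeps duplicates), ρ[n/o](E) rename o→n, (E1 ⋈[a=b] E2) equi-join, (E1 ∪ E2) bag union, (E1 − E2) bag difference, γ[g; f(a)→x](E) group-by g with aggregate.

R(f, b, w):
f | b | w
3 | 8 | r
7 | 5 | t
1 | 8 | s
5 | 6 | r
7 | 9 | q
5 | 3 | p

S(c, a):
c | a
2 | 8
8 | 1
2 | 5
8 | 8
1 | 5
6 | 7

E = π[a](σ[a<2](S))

Stepwise |·|:
  S → 6
  σ[a<2](S) → 1
  π[a](σ[a<2](S)) → 1

|E| = 1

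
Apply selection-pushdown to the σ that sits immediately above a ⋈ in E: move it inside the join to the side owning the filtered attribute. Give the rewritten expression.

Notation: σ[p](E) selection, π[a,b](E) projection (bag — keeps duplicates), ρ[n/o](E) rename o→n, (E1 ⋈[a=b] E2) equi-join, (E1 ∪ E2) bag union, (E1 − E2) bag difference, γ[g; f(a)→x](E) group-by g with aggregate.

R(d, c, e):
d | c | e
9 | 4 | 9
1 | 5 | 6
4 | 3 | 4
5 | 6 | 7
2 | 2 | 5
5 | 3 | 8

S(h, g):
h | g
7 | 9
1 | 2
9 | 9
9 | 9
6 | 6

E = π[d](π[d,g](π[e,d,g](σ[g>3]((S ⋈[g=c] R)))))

σ filters on g, owned by the left side.
E' = π[d](π[d,g](π[e,d,g]((σ[g>3](S) ⋈[g=c] R))))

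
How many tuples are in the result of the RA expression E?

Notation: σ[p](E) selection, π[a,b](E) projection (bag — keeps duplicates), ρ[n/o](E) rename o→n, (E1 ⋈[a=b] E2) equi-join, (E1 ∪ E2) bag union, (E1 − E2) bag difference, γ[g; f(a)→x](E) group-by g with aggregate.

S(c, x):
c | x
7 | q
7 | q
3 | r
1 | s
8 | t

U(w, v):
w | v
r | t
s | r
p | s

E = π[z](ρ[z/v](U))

Per-node cardinality:
  U → 3
  ρ[z/v](U) → 3
  π[z](ρ[z/v](U)) → 3

|E| = 3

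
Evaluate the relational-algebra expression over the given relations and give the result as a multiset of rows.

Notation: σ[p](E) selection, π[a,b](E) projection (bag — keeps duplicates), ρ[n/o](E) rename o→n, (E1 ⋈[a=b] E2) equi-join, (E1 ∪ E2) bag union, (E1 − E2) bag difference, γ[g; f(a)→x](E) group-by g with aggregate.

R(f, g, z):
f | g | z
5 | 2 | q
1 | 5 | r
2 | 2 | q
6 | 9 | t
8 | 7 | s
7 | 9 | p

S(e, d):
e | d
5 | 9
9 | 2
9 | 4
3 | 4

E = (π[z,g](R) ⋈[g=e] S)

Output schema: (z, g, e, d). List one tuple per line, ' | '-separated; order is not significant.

Row counts bottom-up:
  R → 6
  π[z,g](R) → 6
  S → 4
  (π[z,g](R) ⋈[g=e] S) → 5

== RESULT ==
z | g | e | d
p | 9 | 9 | 2
p | 9 | 9 | 4
r | 5 | 5 | 9
t | 9 | 9 | 2
t | 9 | 9 | 4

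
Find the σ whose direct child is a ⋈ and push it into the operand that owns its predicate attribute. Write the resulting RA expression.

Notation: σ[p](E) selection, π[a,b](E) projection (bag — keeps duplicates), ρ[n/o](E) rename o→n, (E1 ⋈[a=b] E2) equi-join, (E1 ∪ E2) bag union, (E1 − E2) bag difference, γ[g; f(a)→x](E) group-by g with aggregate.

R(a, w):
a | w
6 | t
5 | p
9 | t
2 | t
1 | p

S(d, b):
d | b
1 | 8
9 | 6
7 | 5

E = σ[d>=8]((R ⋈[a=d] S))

σ filters on d, owned by the right side.
E' = (R ⋈[a=d] σ[d>=8](S))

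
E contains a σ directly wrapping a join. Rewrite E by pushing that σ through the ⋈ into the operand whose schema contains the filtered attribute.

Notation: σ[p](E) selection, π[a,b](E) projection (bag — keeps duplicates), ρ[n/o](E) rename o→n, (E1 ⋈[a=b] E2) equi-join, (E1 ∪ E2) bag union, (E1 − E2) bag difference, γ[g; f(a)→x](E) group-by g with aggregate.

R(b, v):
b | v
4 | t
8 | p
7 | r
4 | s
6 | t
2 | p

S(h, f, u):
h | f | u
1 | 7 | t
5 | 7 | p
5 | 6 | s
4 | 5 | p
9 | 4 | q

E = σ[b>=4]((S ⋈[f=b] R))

σ filters on b, owned by the right side.
E' = (S ⋈[f=b] σ[b>=4](R))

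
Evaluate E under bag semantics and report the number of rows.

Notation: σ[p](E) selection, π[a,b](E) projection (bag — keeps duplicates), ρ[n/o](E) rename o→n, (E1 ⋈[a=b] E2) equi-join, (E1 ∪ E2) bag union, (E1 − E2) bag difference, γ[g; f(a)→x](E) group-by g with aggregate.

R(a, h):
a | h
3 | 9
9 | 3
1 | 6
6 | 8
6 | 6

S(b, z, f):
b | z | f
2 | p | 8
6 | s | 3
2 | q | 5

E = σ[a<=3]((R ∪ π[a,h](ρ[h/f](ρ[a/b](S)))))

Subexpression sizes:
  R → 5
  S → 3
  ρ[a/b](S) → 3
  ρ[h/f](ρ[a/b](S)) → 3
  π[a,h](ρ[h/f](ρ[a/b](S))) → 3
  (R ∪ π[a,h](ρ[h/f](ρ[a/b](S)))) → 8
  σ[a<=3]((R ∪ π[a,h](ρ[h/f](ρ[a/b](S))))) → 4

|E| = 4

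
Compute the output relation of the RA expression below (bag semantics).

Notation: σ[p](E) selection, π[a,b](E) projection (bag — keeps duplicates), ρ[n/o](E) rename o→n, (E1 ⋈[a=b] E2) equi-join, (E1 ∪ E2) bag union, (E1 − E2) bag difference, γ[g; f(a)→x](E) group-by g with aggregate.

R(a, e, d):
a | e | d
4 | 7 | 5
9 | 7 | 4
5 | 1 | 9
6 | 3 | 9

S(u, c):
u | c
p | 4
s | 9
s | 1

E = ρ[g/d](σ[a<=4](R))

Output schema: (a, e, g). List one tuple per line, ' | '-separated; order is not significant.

Per-node cardinality:
  R → 4
  σ[a<=4](R) → 1
  ρ[g/d](σ[a<=4](R)) → 1

== RESULT ==
a | e | g
4 | 7 | 5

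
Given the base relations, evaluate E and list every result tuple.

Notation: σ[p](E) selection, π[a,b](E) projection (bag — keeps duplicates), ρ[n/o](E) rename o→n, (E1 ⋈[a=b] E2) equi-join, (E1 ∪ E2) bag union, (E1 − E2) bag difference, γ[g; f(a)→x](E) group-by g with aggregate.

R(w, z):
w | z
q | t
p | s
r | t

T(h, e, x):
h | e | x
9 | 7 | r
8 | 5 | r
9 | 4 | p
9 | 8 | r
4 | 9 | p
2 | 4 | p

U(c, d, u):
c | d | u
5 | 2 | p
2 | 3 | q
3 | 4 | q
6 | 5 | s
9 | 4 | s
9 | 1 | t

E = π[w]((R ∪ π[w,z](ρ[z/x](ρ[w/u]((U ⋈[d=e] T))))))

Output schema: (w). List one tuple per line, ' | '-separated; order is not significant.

Stepwise |·|:
  R → 3
  U → 6
  T → 6
  (U ⋈[d=e] T) → 5
  ρ[w/u]((U ⋈[d=e] T)) → 5
  ρ[z/x](ρ[w/u]((U ⋈[d=e] T))) → 5
  π[w,z](ρ[z/x](ρ[w/u]((U ⋈[d=e] T)))) → 5
  (R ∪ π[w,z](ρ[z/x](ρ[w/u]((U ⋈[d=e] T))))) → 8
  π[w]((R ∪ π[w,z](ρ[z/x](ρ[w/u]((U ⋈[d=e] T)))))) → 8

== RESULT ==
w
p
q
q
q
r
s
s
s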